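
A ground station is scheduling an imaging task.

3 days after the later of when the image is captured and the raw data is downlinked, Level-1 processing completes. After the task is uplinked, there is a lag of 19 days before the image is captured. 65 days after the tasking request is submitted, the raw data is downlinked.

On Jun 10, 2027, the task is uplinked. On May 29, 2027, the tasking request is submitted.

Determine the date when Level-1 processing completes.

The task is uplinked: Jun 10, 2027.
The image is captured: Jun 10, 2027 + 19 days = Jun 29, 2027.
The tasking request is submitted: May 29, 2027.
The raw data is downlinked: May 29, 2027 + 65 days = Aug 2, 2027.
Both prerequisites met — the image is captured (Jun 29, 2027), the raw data is downlinked (Aug 2, 2027); the later is Aug 2, 2027.
Level-1 processing completes: Aug 2, 2027 + 3 days = Aug 5, 2027.

Aug 5, 2027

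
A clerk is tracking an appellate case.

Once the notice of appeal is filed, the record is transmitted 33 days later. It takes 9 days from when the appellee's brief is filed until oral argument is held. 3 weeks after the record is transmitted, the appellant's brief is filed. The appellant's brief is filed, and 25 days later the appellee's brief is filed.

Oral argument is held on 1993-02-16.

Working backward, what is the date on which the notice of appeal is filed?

Oral argument is held: Feb 16, 1993.
The appellee's brief is filed: Feb 16, 1993 − 9 days = Feb 7, 1993.
The appellant's brief is filed: Feb 7, 1993 − 25 days = Jan 13, 1993.
The record is transmitted: Jan 13, 1993 − 3 weeks = Dec 23, 1992.
The notice of appeal is filed: Dec 23, 1992 − 33 days = Nov 20, 1992.

1992-11-20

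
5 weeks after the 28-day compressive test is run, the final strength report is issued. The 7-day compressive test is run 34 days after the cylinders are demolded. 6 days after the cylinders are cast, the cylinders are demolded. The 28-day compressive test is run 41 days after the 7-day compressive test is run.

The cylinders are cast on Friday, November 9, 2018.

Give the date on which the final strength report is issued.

The cylinders are cast: Nov 9, 2018.
The cylinders are demolded: Nov 9, 2018 + 6 days = Nov 15, 2018.
The 7-day compressive test is run: Nov 15, 2018 + 34 days = Dec 19, 2018.
The 28-day compressive test is run: Dec 19, 2018 + 41 days = Jan 29, 2019.
The final strength report is issued: Jan 29, 2019 + 5 weeks = Mar 5, 2019.

Tuesday, March 5, 2019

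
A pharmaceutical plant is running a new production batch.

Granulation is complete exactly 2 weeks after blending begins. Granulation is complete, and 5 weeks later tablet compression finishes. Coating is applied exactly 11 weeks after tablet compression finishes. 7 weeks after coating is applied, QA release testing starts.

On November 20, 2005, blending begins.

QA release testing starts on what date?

May 14, 2006

Blending begins: Nov 20, 2005.
Granulation is complete: Nov 20, 2005 + 2 weeks = Dec 4, 2005.
Tablet compression finishes: Dec 4, 2005 + 5 weeks = Jan 8, 2006.
Coating is applied: Jan 8, 2006 + 11 weeks = Mar 26, 2006.
QA release testing starts: Mar 26, 2006 + 7 weeks = May 14, 2006.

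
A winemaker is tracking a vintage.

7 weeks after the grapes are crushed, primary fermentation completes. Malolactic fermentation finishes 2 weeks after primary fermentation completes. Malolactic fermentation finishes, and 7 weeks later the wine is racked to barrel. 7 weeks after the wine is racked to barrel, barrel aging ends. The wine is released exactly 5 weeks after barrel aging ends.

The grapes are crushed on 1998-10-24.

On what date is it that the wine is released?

1999-05-08

The grapes are crushed: Oct 24, 1998.
Primary fermentation completes: Oct 24, 1998 + 7 weeks = Dec 12, 1998.
Malolactic fermentation finishes: Dec 12, 1998 + 2 weeks = Dec 26, 1998.
The wine is racked to barrel: Dec 26, 1998 + 7 weeks = Feb 13, 1999.
Barrel aging ends: Feb 13, 1999 + 7 weeks = Apr 3, 1999.
The wine is released: Apr 3, 1999 + 5 weeks = May 8, 1999.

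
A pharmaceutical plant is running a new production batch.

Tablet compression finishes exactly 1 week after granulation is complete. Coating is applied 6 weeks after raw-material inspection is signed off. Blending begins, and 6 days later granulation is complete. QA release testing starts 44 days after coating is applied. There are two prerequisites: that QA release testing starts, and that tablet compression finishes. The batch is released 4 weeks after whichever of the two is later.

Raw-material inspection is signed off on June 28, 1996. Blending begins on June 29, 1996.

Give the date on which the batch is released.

October 20, 1996

Raw-material inspection is signed off: Jun 28, 1996.
Coating is applied: Jun 28, 1996 + 6 weeks = Aug 9, 1996.
QA release testing starts: Aug 9, 1996 + 44 days = Sep 22, 1996.
Blending begins: Jun 29, 1996.
Granulation is complete: Jun 29, 1996 + 6 days = Jul 5, 1996.
Tablet compression finishes: Jul 5, 1996 + 1 week = Jul 12, 1996.
Both prerequisites met — QA release testing starts (Sep 22, 1996), tablet compression finishes (Jul 12, 1996); the later is Sep 22, 1996.
The batch is released: Sep 22, 1996 + 4 weeks = Oct 20, 1996.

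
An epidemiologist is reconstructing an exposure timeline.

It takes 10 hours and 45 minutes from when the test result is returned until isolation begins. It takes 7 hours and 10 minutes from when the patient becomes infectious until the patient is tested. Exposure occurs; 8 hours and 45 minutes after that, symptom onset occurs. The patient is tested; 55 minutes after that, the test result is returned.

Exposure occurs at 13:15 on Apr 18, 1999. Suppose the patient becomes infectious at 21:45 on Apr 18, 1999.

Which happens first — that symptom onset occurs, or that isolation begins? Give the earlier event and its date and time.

Exposure occurs: 13:15 Apr 18, 1999.
Symptom onset occurs: 13:15 Apr 18, 1999 + 8h45m = 22:00 Apr 18, 1999.
The patient becomes infectious: 21:45 Apr 18, 1999.
The patient is tested: 21:45 Apr 18, 1999 + 7h10m = 04:55 Apr 19, 1999.
The test result is returned: 04:55 Apr 19, 1999 + 55m = 05:50 Apr 19, 1999.
Isolation begins: 05:50 Apr 19, 1999 + 10h45m = 16:35 Apr 19, 1999.
Comparing: symptom onset occurs at 22:00 Apr 18, 1999 vs isolation begins at 16:35 Apr 19, 1999. Earlier: symptom onset occurs.

Symptom onset occurs — 22:00 on Apr 18, 1999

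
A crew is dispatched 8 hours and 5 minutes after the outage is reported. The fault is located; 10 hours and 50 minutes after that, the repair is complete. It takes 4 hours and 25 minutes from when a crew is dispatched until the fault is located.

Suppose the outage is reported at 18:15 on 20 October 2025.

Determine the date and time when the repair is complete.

17:35 on 21 October 2025

The outage is reported: 18:15 Oct 20, 2025.
A crew is dispatched: 18:15 Oct 20, 2025 + 8h05m = 02:20 Oct 21, 2025.
The fault is located: 02:20 Oct 21, 2025 + 4h25m = 06:45 Oct 21, 2025.
The repair is complete: 06:45 Oct 21, 2025 + 10h50m = 17:35 Oct 21, 2025.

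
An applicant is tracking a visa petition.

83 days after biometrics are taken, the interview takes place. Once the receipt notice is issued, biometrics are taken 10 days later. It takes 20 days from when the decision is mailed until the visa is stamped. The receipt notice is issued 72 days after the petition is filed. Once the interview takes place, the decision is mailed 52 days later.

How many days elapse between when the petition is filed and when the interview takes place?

Causal path: the petition is filed → the receipt notice is issued → biometrics are taken → the interview takes place.
Total delay along the path: 72 + 10 + 83 = 165 days.

165 days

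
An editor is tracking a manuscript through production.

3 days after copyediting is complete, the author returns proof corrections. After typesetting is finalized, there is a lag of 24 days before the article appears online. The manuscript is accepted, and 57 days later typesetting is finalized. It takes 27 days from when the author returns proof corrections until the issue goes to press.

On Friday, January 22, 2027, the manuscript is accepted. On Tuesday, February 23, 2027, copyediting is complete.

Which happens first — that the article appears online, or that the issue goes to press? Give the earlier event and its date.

The manuscript is accepted: Jan 22, 2027.
Typesetting is finalized: Jan 22, 2027 + 57 days = Mar 20, 2027.
The article appears online: Mar 20, 2027 + 24 days = Apr 13, 2027.
Copyediting is complete: Feb 23, 2027.
The author returns proof corrections: Feb 23, 2027 + 3 days = Feb 26, 2027.
The issue goes to press: Feb 26, 2027 + 27 days = Mar 25, 2027.
Comparing: the article appears online on Apr 13, 2027 vs the issue goes to press on Mar 25, 2027. Earlier: the issue goes to press.

The issue goes to press — Thursday, March 25, 2027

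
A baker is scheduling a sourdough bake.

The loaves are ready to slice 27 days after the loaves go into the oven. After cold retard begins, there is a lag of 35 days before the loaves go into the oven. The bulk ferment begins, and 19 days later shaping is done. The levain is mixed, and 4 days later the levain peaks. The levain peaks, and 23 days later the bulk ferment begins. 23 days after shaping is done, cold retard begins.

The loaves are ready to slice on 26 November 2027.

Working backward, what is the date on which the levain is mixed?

The loaves are ready to slice: Nov 26, 2027.
The loaves go into the oven: Nov 26, 2027 − 27 days = Oct 30, 2027.
Cold retard begins: Oct 30, 2027 − 35 days = Sep 25, 2027.
Shaping is done: Sep 25, 2027 − 23 days = Sep 2, 2027.
The bulk ferment begins: Sep 2, 2027 − 19 days = Aug 14, 2027.
The levain peaks: Aug 14, 2027 − 23 days = Jul 22, 2027.
The levain is mixed: Jul 22, 2027 − 4 days = Jul 18, 2027.

18 July 2027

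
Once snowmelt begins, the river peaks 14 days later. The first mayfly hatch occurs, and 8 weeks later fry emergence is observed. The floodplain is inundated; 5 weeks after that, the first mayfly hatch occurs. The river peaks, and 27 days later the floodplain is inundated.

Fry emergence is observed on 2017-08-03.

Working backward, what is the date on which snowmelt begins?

2017-03-24

Fry emergence is observed: Aug 3, 2017.
The first mayfly hatch occurs: Aug 3, 2017 − 8 weeks = Jun 8, 2017.
The floodplain is inundated: Jun 8, 2017 − 5 weeks = May 4, 2017.
The river peaks: May 4, 2017 − 27 days = Apr 7, 2017.
Snowmelt begins: Apr 7, 2017 − 14 days = Mar 24, 2017.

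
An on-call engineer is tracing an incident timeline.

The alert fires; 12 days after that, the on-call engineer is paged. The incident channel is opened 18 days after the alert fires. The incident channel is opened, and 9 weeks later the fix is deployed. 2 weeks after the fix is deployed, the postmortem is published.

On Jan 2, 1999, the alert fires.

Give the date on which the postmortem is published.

Apr 7, 1999

The alert fires: Jan 2, 1999.
The incident channel is opened: Jan 2, 1999 + 18 days = Jan 20, 1999.
The fix is deployed: Jan 20, 1999 + 9 weeks = Mar 24, 1999.
The postmortem is published: Mar 24, 1999 + 2 weeks = Apr 7, 1999.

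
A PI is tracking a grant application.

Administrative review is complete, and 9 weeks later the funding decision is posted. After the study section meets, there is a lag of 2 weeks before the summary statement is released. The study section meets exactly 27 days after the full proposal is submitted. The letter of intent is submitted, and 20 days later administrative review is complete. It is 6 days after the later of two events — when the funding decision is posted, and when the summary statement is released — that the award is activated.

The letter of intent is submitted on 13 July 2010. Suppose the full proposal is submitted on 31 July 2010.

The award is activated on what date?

10 October 2010

The letter of intent is submitted: Jul 13, 2010.
Administrative review is complete: Jul 13, 2010 + 20 days = Aug 2, 2010.
The funding decision is posted: Aug 2, 2010 + 9 weeks = Oct 4, 2010.
The full proposal is submitted: Jul 31, 2010.
The study section meets: Jul 31, 2010 + 27 days = Aug 27, 2010.
The summary statement is released: Aug 27, 2010 + 2 weeks = Sep 10, 2010.
Both prerequisites met — the funding decision is posted (Oct 4, 2010), the summary statement is released (Sep 10, 2010); the later is Oct 4, 2010.
The award is activated: Oct 4, 2010 + 6 days = Oct 10, 2010.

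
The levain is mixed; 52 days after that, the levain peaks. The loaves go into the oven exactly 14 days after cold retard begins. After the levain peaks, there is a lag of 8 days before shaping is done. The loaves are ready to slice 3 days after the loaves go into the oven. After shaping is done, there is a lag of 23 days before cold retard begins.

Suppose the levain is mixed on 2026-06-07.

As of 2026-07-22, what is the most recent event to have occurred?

The levain is mixed: Jun 7, 2026.
The levain peaks: Jun 7, 2026 + 52 days = Jul 29, 2026.
Shaping is done: Jul 29, 2026 + 8 days = Aug 6, 2026.
Cold retard begins: Aug 6, 2026 + 23 days = Aug 29, 2026.
The loaves go into the oven: Aug 29, 2026 + 14 days = Sep 12, 2026.
The loaves are ready to slice: Sep 12, 2026 + 3 days = Sep 15, 2026.
Jul 22, 2026 falls between when the levain is mixed (Jun 7, 2026) and when the levain peaks (Jul 29, 2026).

The levain is mixed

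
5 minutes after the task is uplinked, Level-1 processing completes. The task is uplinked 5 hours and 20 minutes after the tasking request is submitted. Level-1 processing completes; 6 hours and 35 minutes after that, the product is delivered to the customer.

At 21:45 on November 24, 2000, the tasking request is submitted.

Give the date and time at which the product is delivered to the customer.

The tasking request is submitted: 21:45 Nov 24, 2000.
The task is uplinked: 21:45 Nov 24, 2000 + 5h20m = 03:05 Nov 25, 2000.
Level-1 processing completes: 03:05 Nov 25, 2000 + 5m = 03:10 Nov 25, 2000.
The product is delivered to the customer: 03:10 Nov 25, 2000 + 6h35m = 09:45 Nov 25, 2000.

09:45 on November 25, 2000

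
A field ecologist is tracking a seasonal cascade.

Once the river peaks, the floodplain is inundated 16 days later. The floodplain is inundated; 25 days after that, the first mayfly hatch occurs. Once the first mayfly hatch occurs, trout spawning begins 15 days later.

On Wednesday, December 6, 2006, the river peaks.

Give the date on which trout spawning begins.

The river peaks: Dec 6, 2006.
The floodplain is inundated: Dec 6, 2006 + 16 days = Dec 22, 2006.
The first mayfly hatch occurs: Dec 22, 2006 + 25 days = Jan 16, 2007.
Trout spawning begins: Jan 16, 2007 + 15 days = Jan 31, 2007.

Wednesday, January 31, 2007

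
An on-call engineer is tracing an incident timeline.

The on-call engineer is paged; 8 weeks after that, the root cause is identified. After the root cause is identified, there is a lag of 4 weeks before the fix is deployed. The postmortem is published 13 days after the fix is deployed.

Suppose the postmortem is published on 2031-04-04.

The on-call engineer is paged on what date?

2030-12-28

The postmortem is published: Apr 4, 2031.
The fix is deployed: Apr 4, 2031 − 13 days = Mar 22, 2031.
The root cause is identified: Mar 22, 2031 − 4 weeks = Feb 22, 2031.
The on-call engineer is paged: Feb 22, 2031 − 8 weeks = Dec 28, 2030.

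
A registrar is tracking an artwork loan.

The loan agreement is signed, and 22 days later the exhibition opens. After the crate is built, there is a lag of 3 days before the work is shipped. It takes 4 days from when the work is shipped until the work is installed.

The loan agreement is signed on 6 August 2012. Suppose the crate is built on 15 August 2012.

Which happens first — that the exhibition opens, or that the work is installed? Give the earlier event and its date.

The work is installed — 22 August 2012

The loan agreement is signed: Aug 6, 2012.
The exhibition opens: Aug 6, 2012 + 22 days = Aug 28, 2012.
The crate is built: Aug 15, 2012.
The work is shipped: Aug 15, 2012 + 3 days = Aug 18, 2012.
The work is installed: Aug 18, 2012 + 4 days = Aug 22, 2012.
Comparing: the exhibition opens on Aug 28, 2012 vs the work is installed on Aug 22, 2012. Earlier: the work is installed.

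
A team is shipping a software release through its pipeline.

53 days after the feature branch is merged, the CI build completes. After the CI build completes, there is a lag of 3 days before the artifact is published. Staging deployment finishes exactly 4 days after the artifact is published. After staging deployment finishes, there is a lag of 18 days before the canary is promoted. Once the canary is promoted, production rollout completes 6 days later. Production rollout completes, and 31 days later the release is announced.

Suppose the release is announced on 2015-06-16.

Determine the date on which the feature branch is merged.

The release is announced: Jun 16, 2015.
Production rollout completes: Jun 16, 2015 − 31 days = May 16, 2015.
The canary is promoted: May 16, 2015 − 6 days = May 10, 2015.
Staging deployment finishes: May 10, 2015 − 18 days = Apr 22, 2015.
The artifact is published: Apr 22, 2015 − 4 days = Apr 18, 2015.
The CI build completes: Apr 18, 2015 − 3 days = Apr 15, 2015.
The feature branch is merged: Apr 15, 2015 − 53 days = Feb 21, 2015.

2015-02-21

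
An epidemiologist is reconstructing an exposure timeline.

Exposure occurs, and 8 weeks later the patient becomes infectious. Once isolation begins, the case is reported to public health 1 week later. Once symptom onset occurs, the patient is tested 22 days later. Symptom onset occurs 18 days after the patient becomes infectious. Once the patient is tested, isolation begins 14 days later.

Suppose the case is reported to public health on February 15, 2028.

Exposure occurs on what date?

The case is reported to public health: Feb 15, 2028.
Isolation begins: Feb 15, 2028 − 1 week = Feb 8, 2028.
The patient is tested: Feb 8, 2028 − 14 days = Jan 25, 2028.
Symptom onset occurs: Jan 25, 2028 − 22 days = Jan 3, 2028.
The patient becomes infectious: Jan 3, 2028 − 18 days = Dec 16, 2027.
Exposure occurs: Dec 16, 2027 − 8 weeks = Oct 21, 2027.

October 21, 2027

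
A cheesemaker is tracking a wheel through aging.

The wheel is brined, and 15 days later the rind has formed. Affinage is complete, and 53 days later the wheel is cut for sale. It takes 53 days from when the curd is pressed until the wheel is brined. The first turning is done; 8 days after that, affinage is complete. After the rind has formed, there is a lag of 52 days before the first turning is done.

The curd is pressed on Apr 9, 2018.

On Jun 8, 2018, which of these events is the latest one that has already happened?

The curd is pressed: Apr 9, 2018.
The wheel is brined: Apr 9, 2018 + 53 days = Jun 1, 2018.
The rind has formed: Jun 1, 2018 + 15 days = Jun 16, 2018.
The first turning is done: Jun 16, 2018 + 52 days = Aug 7, 2018.
Affinage is complete: Aug 7, 2018 + 8 days = Aug 15, 2018.
The wheel is cut for sale: Aug 15, 2018 + 53 days = Oct 7, 2018.
Jun 8, 2018 falls between when the wheel is brined (Jun 1, 2018) and when the rind has formed (Jun 16, 2018).

The wheel is brined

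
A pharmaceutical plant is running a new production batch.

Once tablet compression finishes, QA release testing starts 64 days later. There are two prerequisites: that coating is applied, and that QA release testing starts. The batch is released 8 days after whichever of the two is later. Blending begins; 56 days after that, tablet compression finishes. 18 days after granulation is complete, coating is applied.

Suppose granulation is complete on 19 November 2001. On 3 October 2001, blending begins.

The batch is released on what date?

Granulation is complete: Nov 19, 2001.
Coating is applied: Nov 19, 2001 + 18 days = Dec 7, 2001.
Blending begins: Oct 3, 2001.
Tablet compression finishes: Oct 3, 2001 + 56 days = Nov 28, 2001.
QA release testing starts: Nov 28, 2001 + 64 days = Jan 31, 2002.
Both prerequisites met — coating is applied (Dec 7, 2001), QA release testing starts (Jan 31, 2002); the later is Jan 31, 2002.
The batch is released: Jan 31, 2002 + 8 days = Feb 8, 2002.

8 February 2002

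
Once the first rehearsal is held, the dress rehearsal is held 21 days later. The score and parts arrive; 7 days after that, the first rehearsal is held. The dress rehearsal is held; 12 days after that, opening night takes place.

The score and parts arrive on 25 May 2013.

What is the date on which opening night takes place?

4 July 2013

The score and parts arrive: May 25, 2013.
The first rehearsal is held: May 25, 2013 + 7 days = Jun 1, 2013.
The dress rehearsal is held: Jun 1, 2013 + 21 days = Jun 22, 2013.
Opening night takes place: Jun 22, 2013 + 12 days = Jul 4, 2013.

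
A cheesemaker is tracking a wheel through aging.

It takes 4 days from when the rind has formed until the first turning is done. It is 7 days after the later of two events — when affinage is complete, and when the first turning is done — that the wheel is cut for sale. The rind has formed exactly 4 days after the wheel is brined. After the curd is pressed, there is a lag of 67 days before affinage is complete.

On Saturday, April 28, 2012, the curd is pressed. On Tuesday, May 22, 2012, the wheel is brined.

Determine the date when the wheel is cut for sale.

Wednesday, July 11, 2012

The curd is pressed: Apr 28, 2012.
Affinage is complete: Apr 28, 2012 + 67 days = Jul 4, 2012.
The wheel is brined: May 22, 2012.
The rind has formed: May 22, 2012 + 4 days = May 26, 2012.
The first turning is done: May 26, 2012 + 4 days = May 30, 2012.
Both prerequisites met — affinage is complete (Jul 4, 2012), the first turning is done (May 30, 2012); the later is Jul 4, 2012.
The wheel is cut for sale: Jul 4, 2012 + 7 days = Jul 11, 2012.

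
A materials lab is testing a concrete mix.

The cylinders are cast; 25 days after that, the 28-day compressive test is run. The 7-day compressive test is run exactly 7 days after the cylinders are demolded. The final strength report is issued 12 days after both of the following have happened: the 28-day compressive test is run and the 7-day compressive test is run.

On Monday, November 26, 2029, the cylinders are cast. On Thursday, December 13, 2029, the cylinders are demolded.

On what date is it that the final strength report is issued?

Wednesday, January 2, 2030

The cylinders are cast: Nov 26, 2029.
The 28-day compressive test is run: Nov 26, 2029 + 25 days = Dec 21, 2029.
The cylinders are demolded: Dec 13, 2029.
The 7-day compressive test is run: Dec 13, 2029 + 7 days = Dec 20, 2029.
Both prerequisites met — the 28-day compressive test is run (Dec 21, 2029), the 7-day compressive test is run (Dec 20, 2029); the later is Dec 21, 2029.
The final strength report is issued: Dec 21, 2029 + 12 days = Jan 2, 2030.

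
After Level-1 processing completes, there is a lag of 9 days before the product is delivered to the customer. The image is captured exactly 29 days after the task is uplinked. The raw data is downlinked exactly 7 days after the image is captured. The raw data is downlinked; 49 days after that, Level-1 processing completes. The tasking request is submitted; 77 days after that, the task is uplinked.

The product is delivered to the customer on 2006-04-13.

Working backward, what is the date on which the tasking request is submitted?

The product is delivered to the customer: Apr 13, 2006.
Level-1 processing completes: Apr 13, 2006 − 9 days = Apr 4, 2006.
The raw data is downlinked: Apr 4, 2006 − 49 days = Feb 14, 2006.
The image is captured: Feb 14, 2006 − 7 days = Feb 7, 2006.
The task is uplinked: Feb 7, 2006 − 29 days = Jan 9, 2006.
The tasking request is submitted: Jan 9, 2006 − 77 days = Oct 24, 2005.

2005-10-24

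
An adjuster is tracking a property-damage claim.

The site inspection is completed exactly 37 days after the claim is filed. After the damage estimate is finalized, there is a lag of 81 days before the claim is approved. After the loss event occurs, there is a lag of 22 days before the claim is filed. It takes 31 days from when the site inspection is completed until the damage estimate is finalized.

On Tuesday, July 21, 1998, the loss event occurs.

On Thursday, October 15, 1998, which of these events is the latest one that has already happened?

The site inspection is completed

The loss event occurs: Jul 21, 1998.
The claim is filed: Jul 21, 1998 + 22 days = Aug 12, 1998.
The site inspection is completed: Aug 12, 1998 + 37 days = Sep 18, 1998.
The damage estimate is finalized: Sep 18, 1998 + 31 days = Oct 19, 1998.
The claim is approved: Oct 19, 1998 + 81 days = Jan 8, 1999.
Oct 15, 1998 falls between when the site inspection is completed (Sep 18, 1998) and when the damage estimate is finalized (Oct 19, 1998).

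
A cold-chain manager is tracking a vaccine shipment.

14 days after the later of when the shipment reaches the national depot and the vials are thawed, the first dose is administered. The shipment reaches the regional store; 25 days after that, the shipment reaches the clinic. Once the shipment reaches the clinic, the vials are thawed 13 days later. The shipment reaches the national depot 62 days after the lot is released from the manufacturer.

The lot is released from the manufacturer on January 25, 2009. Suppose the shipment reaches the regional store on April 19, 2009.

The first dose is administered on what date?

The lot is released from the manufacturer: Jan 25, 2009.
The shipment reaches the national depot: Jan 25, 2009 + 62 days = Mar 28, 2009.
The shipment reaches the regional store: Apr 19, 2009.
The shipment reaches the clinic: Apr 19, 2009 + 25 days = May 14, 2009.
The vials are thawed: May 14, 2009 + 13 days = May 27, 2009.
Both prerequisites met — the shipment reaches the national depot (Mar 28, 2009), the vials are thawed (May 27, 2009); the later is May 27, 2009.
The first dose is administered: May 27, 2009 + 14 days = Jun 10, 2009.

June 10, 2009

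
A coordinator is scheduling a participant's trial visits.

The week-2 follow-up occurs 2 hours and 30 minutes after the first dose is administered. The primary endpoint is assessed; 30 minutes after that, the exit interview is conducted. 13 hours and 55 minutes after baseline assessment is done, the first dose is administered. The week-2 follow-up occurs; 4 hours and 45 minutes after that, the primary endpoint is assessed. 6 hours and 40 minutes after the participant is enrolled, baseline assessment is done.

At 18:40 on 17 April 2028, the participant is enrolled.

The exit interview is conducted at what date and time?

The participant is enrolled: 18:40 Apr 17, 2028.
Baseline assessment is done: 18:40 Apr 17, 2028 + 6h40m = 01:20 Apr 18, 2028.
The first dose is administered: 01:20 Apr 18, 2028 + 13h55m = 15:15 Apr 18, 2028.
The week-2 follow-up occurs: 15:15 Apr 18, 2028 + 2h30m = 17:45 Apr 18, 2028.
The primary endpoint is assessed: 17:45 Apr 18, 2028 + 4h45m = 22:30 Apr 18, 2028.
The exit interview is conducted: 22:30 Apr 18, 2028 + 30m = 23:00 Apr 18, 2028.

23:00 on 18 April 2028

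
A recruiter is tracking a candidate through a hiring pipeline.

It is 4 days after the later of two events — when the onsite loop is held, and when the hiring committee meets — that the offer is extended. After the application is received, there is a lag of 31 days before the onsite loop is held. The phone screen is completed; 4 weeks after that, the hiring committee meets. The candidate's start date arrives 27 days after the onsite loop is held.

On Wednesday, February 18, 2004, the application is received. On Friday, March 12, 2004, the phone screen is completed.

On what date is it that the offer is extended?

The application is received: Feb 18, 2004.
The onsite loop is held: Feb 18, 2004 + 31 days = Mar 20, 2004.
The phone screen is completed: Mar 12, 2004.
The hiring committee meets: Mar 12, 2004 + 4 weeks = Apr 9, 2004.
Both prerequisites met — the onsite loop is held (Mar 20, 2004), the hiring committee meets (Apr 9, 2004); the later is Apr 9, 2004.
The offer is extended: Apr 9, 2004 + 4 days = Apr 13, 2004.

Tuesday, April 13, 2004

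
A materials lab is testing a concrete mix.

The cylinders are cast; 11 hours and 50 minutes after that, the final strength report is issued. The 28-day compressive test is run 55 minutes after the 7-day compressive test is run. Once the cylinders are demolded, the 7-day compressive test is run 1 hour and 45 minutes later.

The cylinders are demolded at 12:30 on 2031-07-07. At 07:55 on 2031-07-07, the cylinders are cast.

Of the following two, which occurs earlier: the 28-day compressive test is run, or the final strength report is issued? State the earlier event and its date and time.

The cylinders are demolded: 12:30 Jul 7, 2031.
The 7-day compressive test is run: 12:30 Jul 7, 2031 + 1h45m = 14:15 Jul 7, 2031.
The 28-day compressive test is run: 14:15 Jul 7, 2031 + 55m = 15:10 Jul 7, 2031.
The cylinders are cast: 07:55 Jul 7, 2031.
The final strength report is issued: 07:55 Jul 7, 2031 + 11h50m = 19:45 Jul 7, 2031.
Comparing: the 28-day compressive test is run at 15:10 Jul 7, 2031 vs the final strength report is issued at 19:45 Jul 7, 2031. Earlier: the 28-day compressive test is run.

The 28-day compressive test is run — 15:10 on 2031-07-07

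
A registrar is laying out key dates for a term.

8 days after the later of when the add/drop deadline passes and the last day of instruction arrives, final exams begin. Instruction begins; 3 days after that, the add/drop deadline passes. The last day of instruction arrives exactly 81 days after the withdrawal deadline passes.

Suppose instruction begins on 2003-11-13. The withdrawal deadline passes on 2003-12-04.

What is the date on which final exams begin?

2004-03-02

Instruction begins: Nov 13, 2003.
The add/drop deadline passes: Nov 13, 2003 + 3 days = Nov 16, 2003.
The withdrawal deadline passes: Dec 4, 2003.
The last day of instruction arrives: Dec 4, 2003 + 81 days = Feb 23, 2004.
Both prerequisites met — the add/drop deadline passes (Nov 16, 2003), the last day of instruction arrives (Feb 23, 2004); the later is Feb 23, 2004.
Final exams begin: Feb 23, 2004 + 8 days = Mar 2, 2004.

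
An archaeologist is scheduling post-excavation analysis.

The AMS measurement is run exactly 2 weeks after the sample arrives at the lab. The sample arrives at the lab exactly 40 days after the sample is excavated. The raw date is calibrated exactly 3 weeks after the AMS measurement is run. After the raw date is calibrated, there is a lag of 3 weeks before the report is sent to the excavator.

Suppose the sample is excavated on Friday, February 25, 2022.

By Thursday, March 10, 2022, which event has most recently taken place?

The sample is excavated

The sample is excavated: Feb 25, 2022.
The sample arrives at the lab: Feb 25, 2022 + 40 days = Apr 6, 2022.
The AMS measurement is run: Apr 6, 2022 + 2 weeks = Apr 20, 2022.
The raw date is calibrated: Apr 20, 2022 + 3 weeks = May 11, 2022.
The report is sent to the excavator: May 11, 2022 + 3 weeks = Jun 1, 2022.
Mar 10, 2022 falls between when the sample is excavated (Feb 25, 2022) and when the sample arrives at the lab (Apr 6, 2022).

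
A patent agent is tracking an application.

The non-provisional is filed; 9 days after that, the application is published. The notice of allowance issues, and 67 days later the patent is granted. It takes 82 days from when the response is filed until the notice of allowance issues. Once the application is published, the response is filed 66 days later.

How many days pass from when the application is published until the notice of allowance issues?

Causal path: the application is published → the response is filed → the notice of allowance issues.
Total delay along the path: 66 + 82 = 148 days.

148 days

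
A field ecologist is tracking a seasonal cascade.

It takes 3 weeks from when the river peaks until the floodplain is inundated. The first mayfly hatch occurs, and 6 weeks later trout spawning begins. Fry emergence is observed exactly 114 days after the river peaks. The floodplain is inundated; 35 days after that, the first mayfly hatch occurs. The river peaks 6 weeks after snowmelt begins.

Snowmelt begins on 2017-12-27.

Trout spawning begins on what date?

Snowmelt begins: Dec 27, 2017.
The river peaks: Dec 27, 2017 + 6 weeks = Feb 7, 2018.
The floodplain is inundated: Feb 7, 2018 + 3 weeks = Feb 28, 2018.
The first mayfly hatch occurs: Feb 28, 2018 + 35 days = Apr 4, 2018.
Trout spawning begins: Apr 4, 2018 + 6 weeks = May 16, 2018.

2018-05-16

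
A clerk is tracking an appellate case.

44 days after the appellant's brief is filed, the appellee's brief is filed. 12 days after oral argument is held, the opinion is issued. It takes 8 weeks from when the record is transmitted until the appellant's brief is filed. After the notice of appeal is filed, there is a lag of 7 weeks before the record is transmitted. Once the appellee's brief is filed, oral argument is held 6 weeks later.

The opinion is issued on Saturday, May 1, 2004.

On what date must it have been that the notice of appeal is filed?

The opinion is issued: May 1, 2004.
Oral argument is held: May 1, 2004 − 12 days = Apr 19, 2004.
The appellee's brief is filed: Apr 19, 2004 − 6 weeks = Mar 8, 2004.
The appellant's brief is filed: Mar 8, 2004 − 44 days = Jan 24, 2004.
The record is transmitted: Jan 24, 2004 − 8 weeks = Nov 29, 2003.
The notice of appeal is filed: Nov 29, 2003 − 7 weeks = Oct 11, 2003.

Saturday, October 11, 2003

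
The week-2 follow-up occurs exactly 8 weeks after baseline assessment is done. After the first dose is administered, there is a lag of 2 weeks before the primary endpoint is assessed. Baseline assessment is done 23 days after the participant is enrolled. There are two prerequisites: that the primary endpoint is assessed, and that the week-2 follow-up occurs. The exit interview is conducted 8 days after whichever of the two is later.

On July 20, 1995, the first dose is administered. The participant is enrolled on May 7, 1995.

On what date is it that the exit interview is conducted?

August 11, 1995

The first dose is administered: Jul 20, 1995.
The primary endpoint is assessed: Jul 20, 1995 + 2 weeks = Aug 3, 1995.
The participant is enrolled: May 7, 1995.
Baseline assessment is done: May 7, 1995 + 23 days = May 30, 1995.
The week-2 follow-up occurs: May 30, 1995 + 8 weeks = Jul 25, 1995.
Both prerequisites met — the primary endpoint is assessed (Aug 3, 1995), the week-2 follow-up occurs (Jul 25, 1995); the later is Aug 3, 1995.
The exit interview is conducted: Aug 3, 1995 + 8 days = Aug 11, 1995.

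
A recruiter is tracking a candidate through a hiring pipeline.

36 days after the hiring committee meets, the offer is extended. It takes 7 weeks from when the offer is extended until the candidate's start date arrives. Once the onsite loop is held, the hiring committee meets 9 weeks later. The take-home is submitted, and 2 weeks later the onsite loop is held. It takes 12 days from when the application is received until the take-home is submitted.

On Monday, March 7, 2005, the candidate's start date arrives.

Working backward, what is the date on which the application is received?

The candidate's start date arrives: Mar 7, 2005.
The offer is extended: Mar 7, 2005 − 7 weeks = Jan 17, 2005.
The hiring committee meets: Jan 17, 2005 − 36 days = Dec 12, 2004.
The onsite loop is held: Dec 12, 2004 − 9 weeks = Oct 10, 2004.
The take-home is submitted: Oct 10, 2004 − 2 weeks = Sep 26, 2004.
The application is received: Sep 26, 2004 − 12 days = Sep 14, 2004.

Tuesday, September 14, 2004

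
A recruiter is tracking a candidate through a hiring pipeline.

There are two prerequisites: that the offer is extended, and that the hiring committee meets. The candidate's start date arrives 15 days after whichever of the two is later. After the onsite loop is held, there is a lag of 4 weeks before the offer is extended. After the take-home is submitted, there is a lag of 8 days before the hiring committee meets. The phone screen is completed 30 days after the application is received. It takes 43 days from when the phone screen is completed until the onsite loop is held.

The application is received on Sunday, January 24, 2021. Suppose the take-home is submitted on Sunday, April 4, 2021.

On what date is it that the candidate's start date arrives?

The application is received: Jan 24, 2021.
The phone screen is completed: Jan 24, 2021 + 30 days = Feb 23, 2021.
The onsite loop is held: Feb 23, 2021 + 43 days = Apr 7, 2021.
The offer is extended: Apr 7, 2021 + 4 weeks = May 5, 2021.
The take-home is submitted: Apr 4, 2021.
The hiring committee meets: Apr 4, 2021 + 8 days = Apr 12, 2021.
Both prerequisites met — the offer is extended (May 5, 2021), the hiring committee meets (Apr 12, 2021); the later is May 5, 2021.
The candidate's start date arrives: May 5, 2021 + 15 days = May 20, 2021.

Thursday, May 20, 2021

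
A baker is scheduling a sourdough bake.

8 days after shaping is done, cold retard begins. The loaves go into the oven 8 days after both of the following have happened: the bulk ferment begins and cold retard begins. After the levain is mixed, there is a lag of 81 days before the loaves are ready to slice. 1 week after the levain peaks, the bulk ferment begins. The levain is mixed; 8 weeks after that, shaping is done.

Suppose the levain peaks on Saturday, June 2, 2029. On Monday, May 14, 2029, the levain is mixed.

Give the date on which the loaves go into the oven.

The levain peaks: Jun 2, 2029.
The bulk ferment begins: Jun 2, 2029 + 1 week = Jun 9, 2029.
The levain is mixed: May 14, 2029.
Shaping is done: May 14, 2029 + 8 weeks = Jul 9, 2029.
Cold retard begins: Jul 9, 2029 + 8 days = Jul 17, 2029.
Both prerequisites met — the bulk ferment begins (Jun 9, 2029), cold retard begins (Jul 17, 2029); the later is Jul 17, 2029.
The loaves go into the oven: Jul 17, 2029 + 8 days = Jul 25, 2029.

Wednesday, July 25, 2029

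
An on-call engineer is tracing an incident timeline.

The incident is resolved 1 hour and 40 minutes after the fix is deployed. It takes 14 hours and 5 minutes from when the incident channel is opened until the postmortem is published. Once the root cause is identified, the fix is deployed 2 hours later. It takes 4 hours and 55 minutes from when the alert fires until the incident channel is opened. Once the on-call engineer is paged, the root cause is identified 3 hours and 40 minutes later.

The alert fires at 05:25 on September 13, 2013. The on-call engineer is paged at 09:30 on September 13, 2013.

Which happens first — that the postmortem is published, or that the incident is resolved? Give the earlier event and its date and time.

The alert fires: 05:25 Sep 13, 2013.
The incident channel is opened: 05:25 Sep 13, 2013 + 4h55m = 10:20 Sep 13, 2013.
The postmortem is published: 10:20 Sep 13, 2013 + 14h05m = 00:25 Sep 14, 2013.
The on-call engineer is paged: 09:30 Sep 13, 2013.
The root cause is identified: 09:30 Sep 13, 2013 + 3h40m = 13:10 Sep 13, 2013.
The fix is deployed: 13:10 Sep 13, 2013 + 2h = 15:10 Sep 13, 2013.
The incident is resolved: 15:10 Sep 13, 2013 + 1h40m = 16:50 Sep 13, 2013.
Comparing: the postmortem is published at 00:25 Sep 14, 2013 vs the incident is resolved at 16:50 Sep 13, 2013. Earlier: the incident is resolved.

The incident is resolved — 16:50 on September 13, 2013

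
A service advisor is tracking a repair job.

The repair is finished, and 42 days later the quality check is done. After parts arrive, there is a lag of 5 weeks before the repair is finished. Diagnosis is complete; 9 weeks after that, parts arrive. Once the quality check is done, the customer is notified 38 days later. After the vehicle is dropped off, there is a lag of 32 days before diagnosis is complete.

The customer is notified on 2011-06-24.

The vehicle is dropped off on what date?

2010-11-26

The customer is notified: Jun 24, 2011.
The quality check is done: Jun 24, 2011 − 38 days = May 17, 2011.
The repair is finished: May 17, 2011 − 42 days = Apr 5, 2011.
Parts arrive: Apr 5, 2011 − 5 weeks = Mar 1, 2011.
Diagnosis is complete: Mar 1, 2011 − 9 weeks = Dec 28, 2010.
The vehicle is dropped off: Dec 28, 2010 − 32 days = Nov 26, 2010.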